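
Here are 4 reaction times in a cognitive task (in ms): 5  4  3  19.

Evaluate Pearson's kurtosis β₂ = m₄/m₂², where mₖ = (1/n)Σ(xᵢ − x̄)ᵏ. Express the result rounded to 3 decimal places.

2.302

x̄ = 7.7500
Σ(xᵢ − x̄)² = 170.7500 ⇒ m₂ = 42.68750
Σ(xᵢ − x̄)⁴ = 16782.0781 ⇒ m₄ = 4195.51953
m₂² = 1822.22266
β₂ = m₄/m₂² = 4195.51953 / 1822.22266 ≈ 2.302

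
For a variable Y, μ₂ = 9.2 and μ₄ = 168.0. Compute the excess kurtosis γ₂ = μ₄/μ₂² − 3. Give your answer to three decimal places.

μ₂² = 9.2² = 84.64000
μ₄/μ₂² = 168.0 / 84.64000 = 1.98488
γ₂ = 1.98488 − 3 ≈ -1.015

-1.015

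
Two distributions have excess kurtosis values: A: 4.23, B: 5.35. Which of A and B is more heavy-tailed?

B

Higher excess kurtosis ⇒ heavier tails relative to the normal distribution.
4.23 vs 5.35: the larger is 5.35, so B has heavier tails.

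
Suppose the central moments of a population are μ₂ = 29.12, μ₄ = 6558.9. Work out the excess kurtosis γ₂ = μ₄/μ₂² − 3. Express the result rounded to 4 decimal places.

4.7348

μ₂² = 29.12² = 847.97440
μ₄/μ₂² = 6558.9 / 847.97440 = 7.73479
γ₂ = 7.73479 − 3 ≈ 4.7348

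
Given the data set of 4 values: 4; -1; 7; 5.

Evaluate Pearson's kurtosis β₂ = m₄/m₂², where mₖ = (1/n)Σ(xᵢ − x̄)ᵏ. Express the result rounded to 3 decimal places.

2.064

x̄ = 3.7500
Σ(xᵢ − x̄)² = 34.7500 ⇒ m₂ = 8.68750
Σ(xᵢ − x̄)⁴ = 623.0781 ⇒ m₄ = 155.76953
m₂² = 75.47266
β₂ = m₄/m₂² = 155.76953 / 75.47266 ≈ 2.064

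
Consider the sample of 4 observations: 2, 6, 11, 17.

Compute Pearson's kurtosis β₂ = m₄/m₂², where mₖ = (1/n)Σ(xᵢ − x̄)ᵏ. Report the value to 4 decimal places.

x̄ = 9.0000
Σ(xᵢ − x̄)² = 126.0000 ⇒ m₂ = 31.50000
Σ(xᵢ − x̄)⁴ = 6594.0000 ⇒ m₄ = 1648.50000
m₂² = 992.25000
β₂ = m₄/m₂² = 1648.50000 / 992.25000 ≈ 1.6614

1.6614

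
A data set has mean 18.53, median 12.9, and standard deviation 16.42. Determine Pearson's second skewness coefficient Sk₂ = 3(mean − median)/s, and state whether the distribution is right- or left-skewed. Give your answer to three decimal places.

Sk₂ = 3(18.53 − 12.9) / 16.42 = 3 × 5.6300 / 16.42
    = 16.8900 / 16.42 ≈ 1.029
Sk₂ > 0 ⇒ mean > median ⇒ right-skewed (positive skew).

1.029, right-skewed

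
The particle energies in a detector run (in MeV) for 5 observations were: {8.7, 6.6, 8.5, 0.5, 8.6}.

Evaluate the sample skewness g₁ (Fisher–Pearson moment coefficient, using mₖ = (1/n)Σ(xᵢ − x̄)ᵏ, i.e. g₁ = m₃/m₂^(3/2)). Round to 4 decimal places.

x̄ = (8.7 + 6.6 + 8.5 + 0.5 + 8.6) / 5 = 6.5800
deviations (xᵢ − x̄): 2.1200, 0.0200, 1.9200, -6.0800, 2.0200
Σ(xᵢ − x̄)² = 49.2280 ⇒ m₂ = 49.2280/5 = 9.84560
Σ(xᵢ − x̄)³ = -199.9073 ⇒ m₃ = -199.9073/5 = -39.98146
m₂^(3/2) = 9.84560^(1.5) = 30.89323
g₁ = m₃ / m₂^(3/2) = -39.98146 / 30.89323 ≈ -1.2942

-1.2942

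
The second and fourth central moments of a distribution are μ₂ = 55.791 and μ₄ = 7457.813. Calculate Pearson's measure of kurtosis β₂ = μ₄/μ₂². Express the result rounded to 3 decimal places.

μ₂² = 55.791² = 3112.63568
μ₄/μ₂² = 7457.813 / 3112.63568 = 2.39598
β₂ ≈ 2.396

2.396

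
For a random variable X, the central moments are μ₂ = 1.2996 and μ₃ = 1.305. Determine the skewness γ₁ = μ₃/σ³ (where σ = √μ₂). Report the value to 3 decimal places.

σ = √μ₂ = √1.2996 = 1.14000
σ³ = μ₂^(3/2) = 1.48154
γ₁ = μ₃/σ³ = 1.305 / 1.48154 ≈ 0.881

0.881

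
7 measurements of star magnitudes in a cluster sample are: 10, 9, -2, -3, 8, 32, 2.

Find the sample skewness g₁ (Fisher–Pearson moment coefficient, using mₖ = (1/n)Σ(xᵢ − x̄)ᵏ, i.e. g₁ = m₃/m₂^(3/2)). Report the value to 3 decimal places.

x̄ = (10 + 9 - 2 - 3 + 8 + 32 + 2) / 7 = 8.0000
deviations (xᵢ − x̄): 2.0000, 1.0000, -10.0000, -11.0000, 0.0000, 24.0000, -6.0000
Σ(xᵢ − x̄)² = 838.0000 ⇒ m₂ = 838.0000/7 = 119.71429
Σ(xᵢ − x̄)³ = 11286.0000 ⇒ m₃ = 11286.0000/7 = 1612.28571
m₂^(3/2) = 119.71429^(1.5) = 1309.84217
g₁ = m₃ / m₂^(3/2) = 1612.28571 / 1309.84217 ≈ 1.231

1.231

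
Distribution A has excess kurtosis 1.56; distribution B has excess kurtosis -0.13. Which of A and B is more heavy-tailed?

Higher excess kurtosis ⇒ heavier tails relative to the normal distribution.
1.56 vs -0.13: the larger is 1.56, so A has heavier tails. (A is leptokurtic — heavier-than-normal tails; the other is platykurtic.)

A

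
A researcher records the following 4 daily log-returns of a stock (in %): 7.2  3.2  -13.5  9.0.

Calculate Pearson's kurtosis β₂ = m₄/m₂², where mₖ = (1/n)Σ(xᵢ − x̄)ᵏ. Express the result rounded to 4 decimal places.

x̄ = 1.4750
Σ(xᵢ − x̄)² = 316.6275 ⇒ m₂ = 79.15688
Σ(xᵢ − x̄)⁴ = 54577.9002 ⇒ m₄ = 13644.47504
m₂² = 6265.81086
β₂ = m₄/m₂² = 13644.47504 / 6265.81086 ≈ 2.1776

2.1776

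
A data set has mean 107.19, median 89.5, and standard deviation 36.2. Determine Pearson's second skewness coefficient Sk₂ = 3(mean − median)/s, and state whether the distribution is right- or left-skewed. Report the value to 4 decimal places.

Sk₂ = 3(107.19 − 89.5) / 36.2 = 3 × 17.6900 / 36.2
    = 53.0700 / 36.2 ≈ 1.4660
Sk₂ > 0 ⇒ mean > median ⇒ right-skewed (positive skew).

1.4660, right-skewed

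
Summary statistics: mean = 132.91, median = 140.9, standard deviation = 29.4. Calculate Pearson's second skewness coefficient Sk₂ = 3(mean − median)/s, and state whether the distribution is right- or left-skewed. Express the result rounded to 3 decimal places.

-0.815, left-skewed

Sk₂ = 3(132.91 − 140.9) / 29.4 = 3 × -7.9900 / 29.4
    = -23.9700 / 29.4 ≈ -0.815
Sk₂ < 0 ⇒ mean < median ⇒ left-skewed (negative skew).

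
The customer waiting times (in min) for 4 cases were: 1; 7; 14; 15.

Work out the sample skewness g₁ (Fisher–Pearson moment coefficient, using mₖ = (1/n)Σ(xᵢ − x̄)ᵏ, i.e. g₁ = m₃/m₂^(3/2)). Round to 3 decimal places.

-0.377

x̄ = (1 + 7 + 14 + 15) / 4 = 9.2500
deviations (xᵢ − x̄): -8.2500, -2.2500, 4.7500, 5.7500
Σ(xᵢ − x̄)² = 128.7500 ⇒ m₂ = 128.7500/4 = 32.18750
Σ(xᵢ − x̄)³ = -275.6250 ⇒ m₃ = -275.6250/4 = -68.90625
m₂^(3/2) = 32.18750^(1.5) = 182.61265
g₁ = m₃ / m₂^(3/2) = -68.90625 / 182.61265 ≈ -0.377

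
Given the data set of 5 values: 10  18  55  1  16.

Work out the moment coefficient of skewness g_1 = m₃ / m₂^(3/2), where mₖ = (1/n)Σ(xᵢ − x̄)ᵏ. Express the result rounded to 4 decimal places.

1.1089

x̄ = (10 + 18 + 55 + 1 + 16) / 5 = 20.0000
deviations (xᵢ − x̄): -10.0000, -2.0000, 35.0000, -19.0000, -4.0000
Σ(xᵢ − x̄)² = 1706.0000 ⇒ m₂ = 1706.0000/5 = 341.20000
Σ(xᵢ − x̄)³ = 34944.0000 ⇒ m₃ = 34944.0000/5 = 6988.80000
m₂^(3/2) = 341.20000^(1.5) = 6302.50986
g_1 = m₃ / m₂^(3/2) = 6988.80000 / 6302.50986 ≈ 1.1089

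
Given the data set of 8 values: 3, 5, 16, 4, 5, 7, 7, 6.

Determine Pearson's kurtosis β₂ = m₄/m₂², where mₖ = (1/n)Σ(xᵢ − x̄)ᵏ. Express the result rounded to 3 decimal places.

x̄ = 6.6250
Σ(xᵢ − x̄)² = 113.8750 ⇒ m₂ = 14.23438
Σ(xᵢ − x̄)⁴ = 7959.0566 ⇒ m₄ = 994.88208
m₂² = 202.61743
β₂ = m₄/m₂² = 994.88208 / 202.61743 ≈ 4.910

4.910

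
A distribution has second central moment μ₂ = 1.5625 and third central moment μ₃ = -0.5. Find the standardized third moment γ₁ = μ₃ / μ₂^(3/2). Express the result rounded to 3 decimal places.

σ = √μ₂ = √1.5625 = 1.25000
σ³ = μ₂^(3/2) = 1.95313
γ₁ = μ₃/σ³ = -0.5 / 1.95313 ≈ -0.256

-0.256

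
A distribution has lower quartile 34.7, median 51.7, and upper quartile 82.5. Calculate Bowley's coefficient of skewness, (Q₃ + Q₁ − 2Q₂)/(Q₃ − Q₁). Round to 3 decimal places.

0.289

numerator: Q₃ + Q₁ − 2Q₂ = 82.5 + 34.7 − 2×51.7 = 13.8000
denominator: Q₃ − Q₁ = 82.5 − 34.7 = 47.8000
Bowley skewness = 13.8000 / 47.8000 ≈ 0.289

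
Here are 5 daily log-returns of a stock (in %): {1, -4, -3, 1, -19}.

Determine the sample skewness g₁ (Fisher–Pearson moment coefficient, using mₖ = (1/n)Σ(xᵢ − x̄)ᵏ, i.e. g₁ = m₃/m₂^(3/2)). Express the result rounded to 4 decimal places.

-1.2242

x̄ = (1 - 4 - 3 + 1 - 19) / 5 = -4.8000
deviations (xᵢ − x̄): 5.8000, 0.8000, 1.8000, 5.8000, -14.2000
Σ(xᵢ − x̄)² = 272.8000 ⇒ m₂ = 272.8000/5 = 54.56000
Σ(xᵢ − x̄)³ = -2466.7200 ⇒ m₃ = -2466.7200/5 = -493.34400
m₂^(3/2) = 54.56000^(1.5) = 403.00603
g₁ = m₃ / m₂^(3/2) = -493.34400 / 403.00603 ≈ -1.2242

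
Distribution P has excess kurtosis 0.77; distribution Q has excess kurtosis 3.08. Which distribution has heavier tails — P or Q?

Higher excess kurtosis ⇒ heavier tails relative to the normal distribution.
0.77 vs 3.08: the larger is 3.08, so Q has heavier tails.

Q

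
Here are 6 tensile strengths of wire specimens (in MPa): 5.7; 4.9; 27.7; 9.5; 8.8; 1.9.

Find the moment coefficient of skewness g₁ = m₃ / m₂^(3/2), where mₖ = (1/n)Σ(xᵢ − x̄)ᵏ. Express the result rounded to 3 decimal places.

1.432

x̄ = (5.7 + 4.9 + 27.7 + 9.5 + 8.8 + 1.9) / 6 = 9.7500
deviations (xᵢ − x̄): -4.0500, -4.8500, 17.9500, -0.2500, -0.9500, -7.8500
Σ(xᵢ − x̄)² = 424.7150 ⇒ m₂ = 424.7150/6 = 70.78583
Σ(xᵢ − x̄)³ = 5118.4110 ⇒ m₃ = 5118.4110/6 = 853.06850
m₂^(3/2) = 70.78583^(1.5) = 595.55178
g₁ = m₃ / m₂^(3/2) = 853.06850 / 595.55178 ≈ 1.432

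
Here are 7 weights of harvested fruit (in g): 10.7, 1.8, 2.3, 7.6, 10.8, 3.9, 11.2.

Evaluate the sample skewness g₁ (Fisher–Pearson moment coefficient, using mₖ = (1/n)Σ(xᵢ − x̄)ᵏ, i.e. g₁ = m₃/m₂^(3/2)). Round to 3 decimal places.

-0.155

x̄ = (10.7 + 1.8 + 2.3 + 7.6 + 10.8 + 3.9 + 11.2) / 7 = 6.9000
deviations (xᵢ − x̄): 3.8000, -5.1000, -4.6000, 0.7000, 3.9000, -3.0000, 4.3000
Σ(xᵢ − x̄)² = 104.8000 ⇒ m₂ = 104.8000/7 = 14.97143
Σ(xᵢ − x̄)³ = -62.9460 ⇒ m₃ = -62.9460/7 = -8.99229
m₂^(3/2) = 14.97143^(1.5) = 57.92884
g₁ = m₃ / m₂^(3/2) = -8.99229 / 57.92884 ≈ -0.155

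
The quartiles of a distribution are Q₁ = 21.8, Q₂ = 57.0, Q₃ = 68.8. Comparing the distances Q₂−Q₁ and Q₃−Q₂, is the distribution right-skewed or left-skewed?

left-skewed

Q₂ − Q₁ = 35.2;  Q₃ − Q₂ = 11.8
Q₂ − Q₁ > Q₃ − Q₂ ⇒ the lower half is more spread out ⇒ left-skewed.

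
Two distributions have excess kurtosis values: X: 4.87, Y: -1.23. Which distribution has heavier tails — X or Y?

Higher excess kurtosis ⇒ heavier tails relative to the normal distribution.
4.87 vs -1.23: the larger is 4.87, so X has heavier tails. (X is leptokurtic — heavier-than-normal tails; the other is platykurtic.)

X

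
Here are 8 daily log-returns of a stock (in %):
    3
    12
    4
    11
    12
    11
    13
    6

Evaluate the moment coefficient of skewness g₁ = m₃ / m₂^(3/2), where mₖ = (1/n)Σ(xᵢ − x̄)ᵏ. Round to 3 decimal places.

-0.558

x̄ = (3 + 12 + 4 + 11 + 12 + 11 + 13 + 6) / 8 = 9.0000
deviations (xᵢ − x̄): -6.0000, 3.0000, -5.0000, 2.0000, 3.0000, 2.0000, 4.0000, -3.0000
Σ(xᵢ − x̄)² = 112.0000 ⇒ m₂ = 112.0000/8 = 14.00000
Σ(xᵢ − x̄)³ = -234.0000 ⇒ m₃ = -234.0000/8 = -29.25000
m₂^(3/2) = 14.00000^(1.5) = 52.38320
g₁ = m₃ / m₂^(3/2) = -29.25000 / 52.38320 ≈ -0.558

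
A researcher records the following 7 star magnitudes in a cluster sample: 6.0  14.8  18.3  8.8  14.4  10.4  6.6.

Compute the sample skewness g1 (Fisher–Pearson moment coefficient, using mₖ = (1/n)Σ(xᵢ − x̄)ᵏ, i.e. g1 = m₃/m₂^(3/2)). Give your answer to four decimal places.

0.2475

x̄ = (6.0 + 14.8 + 18.3 + 8.8 + 14.4 + 10.4 + 6.6) / 7 = 11.3286
deviations (xᵢ − x̄): -5.3286, 3.4714, 6.9714, -2.5286, 3.0714, -0.9286, -4.7286
Σ(xᵢ − x̄)² = 128.0943 ⇒ m₂ = 128.0943/7 = 18.29918
Σ(xᵢ − x̄)³ = 135.6323 ⇒ m₃ = 135.6323/7 = 19.37605
m₂^(3/2) = 18.29918^(1.5) = 78.27942
g1 = m₃ / m₂^(3/2) = 19.37605 / 78.27942 ≈ 0.2475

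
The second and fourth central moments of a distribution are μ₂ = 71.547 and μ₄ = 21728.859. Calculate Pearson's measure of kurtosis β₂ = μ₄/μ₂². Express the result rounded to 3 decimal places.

μ₂² = 71.547² = 5118.97321
μ₄/μ₂² = 21728.859 / 5118.97321 = 4.24477
β₂ ≈ 4.245

4.245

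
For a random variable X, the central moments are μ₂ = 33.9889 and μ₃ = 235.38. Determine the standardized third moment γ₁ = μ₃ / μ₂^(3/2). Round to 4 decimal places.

1.1879

σ = √μ₂ = √33.9889 = 5.83000
σ³ = μ₂^(3/2) = 198.15529
γ₁ = μ₃/σ³ = 235.38 / 198.15529 ≈ 1.1879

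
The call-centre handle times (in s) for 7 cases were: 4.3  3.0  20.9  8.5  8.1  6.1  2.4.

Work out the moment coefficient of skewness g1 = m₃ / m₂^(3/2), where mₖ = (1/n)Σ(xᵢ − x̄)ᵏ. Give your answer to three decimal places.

1.477

x̄ = (4.3 + 3.0 + 20.9 + 8.5 + 8.1 + 6.1 + 2.4) / 7 = 7.6143
deviations (xᵢ − x̄): -3.3143, -4.6143, 13.2857, 0.8857, 0.4857, -1.5143, -5.2143
Σ(xᵢ − x̄)² = 239.2886 ⇒ m₂ = 239.2886/7 = 34.18408
Σ(xᵢ − x̄)³ = 2065.9798 ⇒ m₃ = 2065.9798/7 = 295.13997
m₂^(3/2) = 34.18408^(1.5) = 199.86460
g1 = m₃ / m₂^(3/2) = 295.13997 / 199.86460 ≈ 1.477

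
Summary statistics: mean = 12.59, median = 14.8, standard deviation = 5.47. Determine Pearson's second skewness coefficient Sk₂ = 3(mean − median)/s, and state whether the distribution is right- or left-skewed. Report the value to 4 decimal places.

Sk₂ = 3(12.59 − 14.8) / 5.47 = 3 × -2.2100 / 5.47
    = -6.6300 / 5.47 ≈ -1.2121
Sk₂ < 0 ⇒ mean < median ⇒ left-skewed (negative skew).

-1.2121, left-skewed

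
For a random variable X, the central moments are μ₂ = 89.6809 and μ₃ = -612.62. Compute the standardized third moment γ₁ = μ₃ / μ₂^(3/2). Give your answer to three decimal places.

σ = √μ₂ = √89.6809 = 9.47000
σ³ = μ₂^(3/2) = 849.27812
γ₁ = μ₃/σ³ = -612.62 / 849.27812 ≈ -0.721

-0.721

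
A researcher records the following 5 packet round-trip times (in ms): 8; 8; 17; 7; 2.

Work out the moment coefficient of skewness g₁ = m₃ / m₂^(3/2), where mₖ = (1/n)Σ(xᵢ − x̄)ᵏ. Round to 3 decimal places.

0.654

x̄ = (8 + 8 + 17 + 7 + 2) / 5 = 8.4000
deviations (xᵢ − x̄): -0.4000, -0.4000, 8.6000, -1.4000, -6.4000
Σ(xᵢ − x̄)² = 117.2000 ⇒ m₂ = 117.2000/5 = 23.44000
Σ(xᵢ − x̄)³ = 371.0400 ⇒ m₃ = 371.0400/5 = 74.20800
m₂^(3/2) = 23.44000^(1.5) = 113.48446
g₁ = m₃ / m₂^(3/2) = 74.20800 / 113.48446 ≈ 0.654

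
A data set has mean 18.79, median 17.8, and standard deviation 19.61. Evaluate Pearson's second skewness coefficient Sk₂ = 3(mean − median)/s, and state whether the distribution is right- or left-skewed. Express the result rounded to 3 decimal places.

0.151, right-skewed

Sk₂ = 3(18.79 − 17.8) / 19.61 = 3 × 0.9900 / 19.61
    = 2.9700 / 19.61 ≈ 0.151
Sk₂ > 0 ⇒ mean > median ⇒ right-skewed (positive skew).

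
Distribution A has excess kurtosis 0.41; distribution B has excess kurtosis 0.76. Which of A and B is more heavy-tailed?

B

Higher excess kurtosis ⇒ heavier tails relative to the normal distribution.
0.41 vs 0.76: the larger is 0.76, so B has heavier tails.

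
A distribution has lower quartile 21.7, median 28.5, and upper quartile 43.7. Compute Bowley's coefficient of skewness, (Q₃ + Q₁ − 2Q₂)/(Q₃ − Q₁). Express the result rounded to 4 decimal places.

0.3818

numerator: Q₃ + Q₁ − 2Q₂ = 43.7 + 21.7 − 2×28.5 = 8.4000
denominator: Q₃ − Q₁ = 43.7 − 21.7 = 22.0000
Bowley skewness = 8.4000 / 22.0000 ≈ 0.3818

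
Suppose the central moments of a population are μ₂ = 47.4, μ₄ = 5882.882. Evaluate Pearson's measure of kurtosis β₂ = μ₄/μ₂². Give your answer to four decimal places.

μ₂² = 47.4² = 2246.76000
μ₄/μ₂² = 5882.882 / 2246.76000 = 2.61838
β₂ ≈ 2.6184

2.6184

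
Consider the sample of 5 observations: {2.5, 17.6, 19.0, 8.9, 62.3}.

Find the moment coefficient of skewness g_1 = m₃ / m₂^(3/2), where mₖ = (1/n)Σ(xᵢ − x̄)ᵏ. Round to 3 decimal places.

1.194

x̄ = (2.5 + 17.6 + 19.0 + 8.9 + 62.3) / 5 = 22.0600
deviations (xᵢ − x̄): -19.5600, -4.4600, -3.0600, -13.1600, 40.2400
Σ(xᵢ − x̄)² = 2204.2920 ⇒ m₂ = 2204.2920/5 = 440.85840
Σ(xᵢ − x̄)³ = 55278.9034 ⇒ m₃ = 55278.9034/5 = 11055.78067
m₂^(3/2) = 440.85840^(1.5) = 9256.53996
g_1 = m₃ / m₂^(3/2) = 11055.78067 / 9256.53996 ≈ 1.194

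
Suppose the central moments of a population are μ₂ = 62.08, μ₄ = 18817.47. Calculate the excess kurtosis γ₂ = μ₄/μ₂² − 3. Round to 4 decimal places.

1.8827

μ₂² = 62.08² = 3853.92640
μ₄/μ₂² = 18817.47 / 3853.92640 = 4.88267
γ₂ = 4.88267 − 3 ≈ 1.8827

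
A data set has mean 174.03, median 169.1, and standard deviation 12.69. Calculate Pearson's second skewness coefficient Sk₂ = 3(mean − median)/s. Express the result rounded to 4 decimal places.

Sk₂ = 3(174.03 − 169.1) / 12.69 = 3 × 4.9300 / 12.69
    = 14.7900 / 12.69 ≈ 1.1655

1.1655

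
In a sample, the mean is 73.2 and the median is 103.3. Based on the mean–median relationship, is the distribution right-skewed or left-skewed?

mean − median = 73.2 − 103.3 = -30.1
mean < median ⇒ the longer tail is on the left ⇒ left-skewed (negatively skewed).

left-skewed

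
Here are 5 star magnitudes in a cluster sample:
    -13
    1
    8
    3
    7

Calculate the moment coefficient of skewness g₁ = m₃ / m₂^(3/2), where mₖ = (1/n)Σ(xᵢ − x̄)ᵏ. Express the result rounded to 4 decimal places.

-1.0923

x̄ = (-13 + 1 + 8 + 3 + 7) / 5 = 1.2000
deviations (xᵢ − x̄): -14.2000, -0.2000, 6.8000, 1.8000, 5.8000
Σ(xᵢ − x̄)² = 284.8000 ⇒ m₂ = 284.8000/5 = 56.96000
Σ(xᵢ − x̄)³ = -2347.9200 ⇒ m₃ = -2347.9200/5 = -469.58400
m₂^(3/2) = 56.96000^(1.5) = 429.88765
g₁ = m₃ / m₂^(3/2) = -469.58400 / 429.88765 ≈ -1.0923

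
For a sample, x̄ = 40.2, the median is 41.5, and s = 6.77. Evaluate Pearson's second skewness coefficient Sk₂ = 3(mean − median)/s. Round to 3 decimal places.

Sk₂ = 3(40.2 − 41.5) / 6.77 = 3 × -1.3000 / 6.77
    = -3.9000 / 6.77 ≈ -0.576

-0.576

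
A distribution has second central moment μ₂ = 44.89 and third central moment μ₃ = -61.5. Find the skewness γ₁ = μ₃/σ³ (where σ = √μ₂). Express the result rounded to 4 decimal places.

-0.2045

σ = √μ₂ = √44.89 = 6.70000
σ³ = μ₂^(3/2) = 300.76300
γ₁ = μ₃/σ³ = -61.5 / 300.76300 ≈ -0.2045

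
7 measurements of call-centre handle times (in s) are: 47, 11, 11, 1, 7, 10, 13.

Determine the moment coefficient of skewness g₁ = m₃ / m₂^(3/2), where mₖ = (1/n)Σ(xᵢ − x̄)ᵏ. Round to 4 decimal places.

x̄ = (47 + 11 + 11 + 1 + 7 + 10 + 13) / 7 = 14.2857
deviations (xᵢ − x̄): 32.7143, -3.2857, -3.2857, -13.2857, -7.2857, -4.2857, -1.2857
Σ(xᵢ − x̄)² = 1341.4286 ⇒ m₂ = 1341.4286/7 = 191.63265
Σ(xᵢ − x̄)³ = 32128.0408 ⇒ m₃ = 32128.0408/7 = 4589.72012
m₂^(3/2) = 191.63265^(1.5) = 2652.79853
g₁ = m₃ / m₂^(3/2) = 4589.72012 / 2652.79853 ≈ 1.7301

1.7301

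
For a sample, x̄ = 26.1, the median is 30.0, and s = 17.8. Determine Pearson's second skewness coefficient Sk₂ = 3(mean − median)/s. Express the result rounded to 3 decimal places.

Sk₂ = 3(26.1 − 30.0) / 17.8 = 3 × -3.9000 / 17.8
    = -11.7000 / 17.8 ≈ -0.657

-0.657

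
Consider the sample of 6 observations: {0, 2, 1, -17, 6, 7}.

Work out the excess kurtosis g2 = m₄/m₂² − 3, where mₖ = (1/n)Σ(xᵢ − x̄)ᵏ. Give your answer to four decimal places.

x̄ = -0.1667
Σ(xᵢ − x̄)² = 378.8333 ⇒ m₂ = 63.13889
Σ(xᵢ − x̄)⁴ = 84401.4861 ⇒ m₄ = 14066.91435
m₂² = 3986.51929
g2 = m₄/m₂² − 3 = 3.52862 − 3 ≈ 0.5286

0.5286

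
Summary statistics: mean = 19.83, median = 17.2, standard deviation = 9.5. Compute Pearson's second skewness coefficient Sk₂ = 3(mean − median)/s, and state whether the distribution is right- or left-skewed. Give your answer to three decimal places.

Sk₂ = 3(19.83 − 17.2) / 9.5 = 3 × 2.6300 / 9.5
    = 7.8900 / 9.5 ≈ 0.831
Sk₂ > 0 ⇒ mean > median ⇒ right-skewed (positive skew).

0.831, right-skewed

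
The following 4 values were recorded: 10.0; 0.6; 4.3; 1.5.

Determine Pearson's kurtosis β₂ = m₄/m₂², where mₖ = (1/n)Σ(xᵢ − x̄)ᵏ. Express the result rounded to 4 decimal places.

1.9408

x̄ = 4.1000
Σ(xᵢ − x̄)² = 53.8600 ⇒ m₂ = 13.46500
Σ(xᵢ − x̄)⁴ = 1407.4978 ⇒ m₄ = 351.87445
m₂² = 181.30623
β₂ = m₄/m₂² = 351.87445 / 181.30623 ≈ 1.9408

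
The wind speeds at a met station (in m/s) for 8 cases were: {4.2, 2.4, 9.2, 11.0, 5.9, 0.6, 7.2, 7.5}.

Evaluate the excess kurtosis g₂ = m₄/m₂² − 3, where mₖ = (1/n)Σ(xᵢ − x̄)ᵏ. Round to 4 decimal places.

-1.0122

x̄ = 6.0000
Σ(xᵢ − x̄)² = 84.3000 ⇒ m₂ = 10.53750
Σ(xᵢ − x̄)⁴ = 1765.7586 ⇒ m₄ = 220.71983
m₂² = 111.03891
g₂ = m₄/m₂² − 3 = 1.98777 − 3 ≈ -1.0122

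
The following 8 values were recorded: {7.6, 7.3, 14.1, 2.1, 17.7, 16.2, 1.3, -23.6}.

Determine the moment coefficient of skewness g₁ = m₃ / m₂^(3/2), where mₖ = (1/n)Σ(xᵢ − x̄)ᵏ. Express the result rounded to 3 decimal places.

x̄ = (7.6 + 7.3 + 14.1 + 2.1 + 17.7 + 16.2 + 1.3 - 23.6) / 8 = 5.3375
deviations (xᵢ − x̄): 2.2625, 1.9625, 8.7625, -3.2375, 12.3625, 10.8625, -4.0375, -28.9375
Σ(xᵢ − x̄)² = 1220.7388 ⇒ m₂ = 1220.7388/8 = 152.59234
Σ(xᵢ − x̄)³ = -20468.3785 ⇒ m₃ = -20468.3785/8 = -2558.54732
m₂^(3/2) = 152.59234^(1.5) = 1884.94688
g₁ = m₃ / m₂^(3/2) = -2558.54732 / 1884.94688 ≈ -1.357

-1.357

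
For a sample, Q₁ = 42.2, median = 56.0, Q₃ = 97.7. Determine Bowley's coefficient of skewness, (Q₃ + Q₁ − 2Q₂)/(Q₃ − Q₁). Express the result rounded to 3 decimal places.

0.503

numerator: Q₃ + Q₁ − 2Q₂ = 97.7 + 42.2 − 2×56.0 = 27.9000
denominator: Q₃ − Q₁ = 97.7 − 42.2 = 55.5000
Bowley skewness = 27.9000 / 55.5000 ≈ 0.503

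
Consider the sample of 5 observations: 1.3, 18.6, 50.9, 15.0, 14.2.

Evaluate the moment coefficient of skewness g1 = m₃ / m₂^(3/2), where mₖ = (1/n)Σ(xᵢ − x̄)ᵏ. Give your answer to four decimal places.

1.0038

x̄ = (1.3 + 18.6 + 50.9 + 15.0 + 14.2) / 5 = 20.0000
deviations (xᵢ − x̄): -18.7000, -1.4000, 30.9000, -5.0000, -5.8000
Σ(xᵢ − x̄)² = 1365.1000 ⇒ m₂ = 1365.1000/5 = 273.02000
Σ(xᵢ − x̄)³ = 22641.5700 ⇒ m₃ = 22641.5700/5 = 4528.31400
m₂^(3/2) = 273.02000^(1.5) = 4511.19597
g1 = m₃ / m₂^(3/2) = 4528.31400 / 4511.19597 ≈ 1.0038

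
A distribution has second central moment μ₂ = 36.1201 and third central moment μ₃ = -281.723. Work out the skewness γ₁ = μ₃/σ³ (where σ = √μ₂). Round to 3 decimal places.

σ = √μ₂ = √36.1201 = 6.01000
σ³ = μ₂^(3/2) = 217.08180
γ₁ = μ₃/σ³ = -281.723 / 217.08180 ≈ -1.298

-1.298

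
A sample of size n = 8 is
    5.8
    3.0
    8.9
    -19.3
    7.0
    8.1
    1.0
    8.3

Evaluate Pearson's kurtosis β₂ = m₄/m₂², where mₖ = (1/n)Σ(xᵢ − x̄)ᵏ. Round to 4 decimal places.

x̄ = 2.8500
Σ(xᵢ − x̄)² = 613.8600 ⇒ m₂ = 76.73250
Σ(xᵢ − x̄)⁴ = 244076.1725 ⇒ m₄ = 30509.52156
m₂² = 5887.87656
β₂ = m₄/m₂² = 30509.52156 / 5887.87656 ≈ 5.1818

5.1818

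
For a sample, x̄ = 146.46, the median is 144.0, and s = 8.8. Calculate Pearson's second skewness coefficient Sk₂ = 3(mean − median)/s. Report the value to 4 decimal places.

Sk₂ = 3(146.46 − 144.0) / 8.8 = 3 × 2.4600 / 8.8
    = 7.3800 / 8.8 ≈ 0.8386

0.8386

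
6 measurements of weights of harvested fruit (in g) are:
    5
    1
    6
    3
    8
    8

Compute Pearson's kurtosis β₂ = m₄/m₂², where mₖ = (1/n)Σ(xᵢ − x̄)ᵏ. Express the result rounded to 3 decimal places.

x̄ = 5.1667
Σ(xᵢ − x̄)² = 38.8333 ⇒ m₂ = 6.47222
Σ(xᵢ − x̄)⁴ = 452.8194 ⇒ m₄ = 75.46991
m₂² = 41.88966
β₂ = m₄/m₂² = 75.46991 / 41.88966 ≈ 1.802

1.802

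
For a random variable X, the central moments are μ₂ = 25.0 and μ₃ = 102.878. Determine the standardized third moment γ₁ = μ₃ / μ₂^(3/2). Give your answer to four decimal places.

0.8230

σ = √μ₂ = √25.0 = 5.00000
σ³ = μ₂^(3/2) = 125.00000
γ₁ = μ₃/σ³ = 102.878 / 125.00000 ≈ 0.8230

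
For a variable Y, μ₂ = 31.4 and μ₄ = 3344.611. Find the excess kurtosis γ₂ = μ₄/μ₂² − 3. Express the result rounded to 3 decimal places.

μ₂² = 31.4² = 985.96000
μ₄/μ₂² = 3344.611 / 985.96000 = 3.39224
γ₂ = 3.39224 − 3 ≈ 0.392

0.392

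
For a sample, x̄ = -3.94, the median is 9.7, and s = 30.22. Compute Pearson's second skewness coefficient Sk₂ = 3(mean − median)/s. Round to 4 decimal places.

Sk₂ = 3(-3.94 − 9.7) / 30.22 = 3 × -13.6400 / 30.22
    = -40.9200 / 30.22 ≈ -1.3541

-1.3541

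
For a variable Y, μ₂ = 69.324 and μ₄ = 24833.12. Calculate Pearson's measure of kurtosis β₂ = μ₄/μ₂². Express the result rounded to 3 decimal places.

5.167

μ₂² = 69.324² = 4805.81698
μ₄/μ₂² = 24833.12 / 4805.81698 = 5.16730
β₂ ≈ 5.167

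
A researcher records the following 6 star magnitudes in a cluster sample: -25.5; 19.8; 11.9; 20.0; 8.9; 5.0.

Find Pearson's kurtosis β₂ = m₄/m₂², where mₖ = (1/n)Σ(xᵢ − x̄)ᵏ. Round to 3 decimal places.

x̄ = 6.6833
Σ(xᵢ − x̄)² = 1420.1083 ⇒ m₂ = 236.68472
Σ(xᵢ − x̄)⁴ = 1134633.2775 ⇒ m₄ = 189105.54625
m₂² = 56019.65773
β₂ = m₄/m₂² = 189105.54625 / 56019.65773 ≈ 3.376

3.376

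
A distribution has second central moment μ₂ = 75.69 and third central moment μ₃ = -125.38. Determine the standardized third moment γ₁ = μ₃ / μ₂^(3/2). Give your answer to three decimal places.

-0.190

σ = √μ₂ = √75.69 = 8.70000
σ³ = μ₂^(3/2) = 658.50300
γ₁ = μ₃/σ³ = -125.38 / 658.50300 ≈ -0.190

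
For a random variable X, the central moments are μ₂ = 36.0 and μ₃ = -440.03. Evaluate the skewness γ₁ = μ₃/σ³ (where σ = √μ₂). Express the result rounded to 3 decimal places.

-2.037

σ = √μ₂ = √36.0 = 6.00000
σ³ = μ₂^(3/2) = 216.00000
γ₁ = μ₃/σ³ = -440.03 / 216.00000 ≈ -2.037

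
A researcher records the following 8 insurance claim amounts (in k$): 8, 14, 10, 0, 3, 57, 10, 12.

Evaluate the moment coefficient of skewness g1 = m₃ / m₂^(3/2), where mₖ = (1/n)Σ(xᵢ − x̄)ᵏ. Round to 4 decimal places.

x̄ = (8 + 14 + 10 + 0 + 3 + 57 + 10 + 12) / 8 = 14.2500
deviations (xᵢ − x̄): -6.2500, -0.2500, -4.2500, -14.2500, -11.2500, 42.7500, -4.2500, -2.2500
Σ(xᵢ − x̄)² = 2237.5000 ⇒ m₂ = 2237.5000/8 = 279.68750
Σ(xᵢ − x̄)³ = 73401.7500 ⇒ m₃ = 73401.7500/8 = 9175.21875
m₂^(3/2) = 279.68750^(1.5) = 4677.45465
g1 = m₃ / m₂^(3/2) = 9175.21875 / 4677.45465 ≈ 1.9616

1.9616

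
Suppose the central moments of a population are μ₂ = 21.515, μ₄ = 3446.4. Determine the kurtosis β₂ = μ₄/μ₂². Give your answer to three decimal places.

μ₂² = 21.515² = 462.89523
μ₄/μ₂² = 3446.4 / 462.89523 = 7.44531
β₂ ≈ 7.445

7.445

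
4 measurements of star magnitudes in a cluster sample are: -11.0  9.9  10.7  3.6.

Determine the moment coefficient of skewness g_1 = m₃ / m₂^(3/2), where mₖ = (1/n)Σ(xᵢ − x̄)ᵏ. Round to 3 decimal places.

x̄ = (-11.0 + 9.9 + 10.7 + 3.6) / 4 = 3.3000
deviations (xᵢ − x̄): -14.3000, 6.6000, 7.4000, 0.3000
Σ(xᵢ − x̄)² = 302.9000 ⇒ m₂ = 302.9000/4 = 75.72500
Σ(xᵢ − x̄)³ = -2231.4600 ⇒ m₃ = -2231.4600/4 = -557.86500
m₂^(3/2) = 75.72500^(1.5) = 658.95980
g_1 = m₃ / m₂^(3/2) = -557.86500 / 658.95980 ≈ -0.847

-0.847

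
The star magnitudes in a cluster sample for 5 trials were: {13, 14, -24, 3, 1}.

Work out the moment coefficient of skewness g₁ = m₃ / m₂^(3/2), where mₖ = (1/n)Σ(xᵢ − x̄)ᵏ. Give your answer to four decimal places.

x̄ = (13 + 14 - 24 + 3 + 1) / 5 = 1.4000
deviations (xᵢ − x̄): 11.6000, 12.6000, -25.4000, 1.6000, -0.4000
Σ(xᵢ − x̄)² = 941.2000 ⇒ m₂ = 941.2000/5 = 188.24000
Σ(xᵢ − x̄)³ = -12821.7600 ⇒ m₃ = -12821.7600/5 = -2564.35200
m₂^(3/2) = 188.24000^(1.5) = 2582.66378
g₁ = m₃ / m₂^(3/2) = -2564.35200 / 2582.66378 ≈ -0.9929

-0.9929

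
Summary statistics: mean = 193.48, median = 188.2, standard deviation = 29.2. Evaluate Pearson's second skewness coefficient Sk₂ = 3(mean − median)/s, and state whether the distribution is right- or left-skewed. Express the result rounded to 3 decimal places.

Sk₂ = 3(193.48 − 188.2) / 29.2 = 3 × 5.2800 / 29.2
    = 15.8400 / 29.2 ≈ 0.542
Sk₂ > 0 ⇒ mean > median ⇒ right-skewed (positive skew).

0.542, right-skewed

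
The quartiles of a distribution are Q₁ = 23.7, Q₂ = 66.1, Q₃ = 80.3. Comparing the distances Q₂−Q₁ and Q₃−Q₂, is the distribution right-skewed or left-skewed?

Q₂ − Q₁ = 42.4;  Q₃ − Q₂ = 14.2
Q₂ − Q₁ > Q₃ − Q₂ ⇒ the lower half is more spread out ⇒ left-skewed.

left-skewed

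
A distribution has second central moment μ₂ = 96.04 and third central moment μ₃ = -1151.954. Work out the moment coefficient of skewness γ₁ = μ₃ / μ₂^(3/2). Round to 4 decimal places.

σ = √μ₂ = √96.04 = 9.80000
σ³ = μ₂^(3/2) = 941.19200
γ₁ = μ₃/σ³ = -1151.954 / 941.19200 ≈ -1.2239

-1.2239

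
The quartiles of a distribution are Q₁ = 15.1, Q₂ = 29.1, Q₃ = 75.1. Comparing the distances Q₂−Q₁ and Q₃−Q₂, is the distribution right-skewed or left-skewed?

Q₂ − Q₁ = 14.0;  Q₃ − Q₂ = 46.0
Q₃ − Q₂ > Q₂ − Q₁ ⇒ the upper half is more spread out ⇒ right-skewed.

right-skewed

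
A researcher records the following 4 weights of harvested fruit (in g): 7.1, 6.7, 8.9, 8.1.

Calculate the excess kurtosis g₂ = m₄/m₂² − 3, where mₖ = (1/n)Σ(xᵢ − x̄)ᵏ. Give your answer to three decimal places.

x̄ = 7.7000
Σ(xᵢ − x̄)² = 2.9600 ⇒ m₂ = 0.74000
Σ(xᵢ − x̄)⁴ = 3.2288 ⇒ m₄ = 0.80720
m₂² = 0.54760
g₂ = m₄/m₂² − 3 = 1.47407 − 3 ≈ -1.526

-1.526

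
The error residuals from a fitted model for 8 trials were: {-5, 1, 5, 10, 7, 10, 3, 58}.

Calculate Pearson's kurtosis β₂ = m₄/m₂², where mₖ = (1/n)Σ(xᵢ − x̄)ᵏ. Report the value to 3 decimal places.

x̄ = 11.1250
Σ(xᵢ − x̄)² = 2682.8750 ⇒ m₂ = 335.35938
Σ(xᵢ − x̄)⁴ = 4912152.0254 ⇒ m₄ = 614019.00317
m₂² = 112465.91040
β₂ = m₄/m₂² = 614019.00317 / 112465.91040 ≈ 5.460

5.460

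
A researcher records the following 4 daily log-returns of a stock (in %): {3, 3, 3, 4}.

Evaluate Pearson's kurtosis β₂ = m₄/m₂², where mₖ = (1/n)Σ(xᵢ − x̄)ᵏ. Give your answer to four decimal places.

x̄ = 3.2500
Σ(xᵢ − x̄)² = 0.7500 ⇒ m₂ = 0.18750
Σ(xᵢ − x̄)⁴ = 0.3281 ⇒ m₄ = 0.08203
m₂² = 0.03516
β₂ = m₄/m₂² = 0.08203 / 0.03516 ≈ 2.3333

2.3333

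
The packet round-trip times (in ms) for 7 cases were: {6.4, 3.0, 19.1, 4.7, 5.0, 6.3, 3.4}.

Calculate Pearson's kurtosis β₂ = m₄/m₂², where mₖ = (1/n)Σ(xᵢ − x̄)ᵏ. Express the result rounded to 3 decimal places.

4.679

x̄ = 6.8429
Σ(xᵢ − x̄)² = 185.3371 ⇒ m₂ = 26.47673
Σ(xᵢ − x̄)⁴ = 22962.6461 ⇒ m₄ = 3280.37802
m₂² = 701.01748
β₂ = m₄/m₂² = 3280.37802 / 701.01748 ≈ 4.679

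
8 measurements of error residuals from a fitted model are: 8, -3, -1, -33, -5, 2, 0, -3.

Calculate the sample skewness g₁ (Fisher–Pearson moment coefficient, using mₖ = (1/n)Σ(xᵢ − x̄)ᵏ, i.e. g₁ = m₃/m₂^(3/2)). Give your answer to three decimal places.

x̄ = (8 - 3 - 1 - 33 - 5 + 2 + 0 - 3) / 8 = -4.3750
deviations (xᵢ − x̄): 12.3750, 1.3750, 3.3750, -28.6250, -0.6250, 6.3750, 4.3750, 1.3750
Σ(xᵢ − x̄)² = 1047.8750 ⇒ m₂ = 1047.8750/8 = 130.98438
Σ(xᵢ − x̄)³ = -21173.7188 ⇒ m₃ = -21173.7188/8 = -2646.71484
m₂^(3/2) = 130.98438^(1.5) = 1499.09529
g₁ = m₃ / m₂^(3/2) = -2646.71484 / 1499.09529 ≈ -1.766

-1.766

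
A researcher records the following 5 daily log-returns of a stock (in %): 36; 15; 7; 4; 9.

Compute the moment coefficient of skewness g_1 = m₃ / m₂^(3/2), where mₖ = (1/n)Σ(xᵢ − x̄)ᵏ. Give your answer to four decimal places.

x̄ = (36 + 15 + 7 + 4 + 9) / 5 = 14.2000
deviations (xᵢ − x̄): 21.8000, 0.8000, -7.2000, -10.2000, -5.2000
Σ(xᵢ − x̄)² = 658.8000 ⇒ m₂ = 658.8000/5 = 131.76000
Σ(xᵢ − x̄)³ = 8785.6800 ⇒ m₃ = 8785.6800/5 = 1757.13600
m₂^(3/2) = 131.76000^(1.5) = 1512.43033
g_1 = m₃ / m₂^(3/2) = 1757.13600 / 1512.43033 ≈ 1.1618

1.1618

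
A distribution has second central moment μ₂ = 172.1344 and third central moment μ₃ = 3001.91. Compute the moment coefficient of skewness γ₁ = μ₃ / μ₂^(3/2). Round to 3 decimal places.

1.329

σ = √μ₂ = √172.1344 = 13.12000
σ³ = μ₂^(3/2) = 2258.40333
γ₁ = μ₃/σ³ = 3001.91 / 2258.40333 ≈ 1.329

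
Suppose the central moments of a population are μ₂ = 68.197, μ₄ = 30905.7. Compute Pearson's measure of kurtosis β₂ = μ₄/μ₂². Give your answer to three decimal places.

6.645

μ₂² = 68.197² = 4650.83081
μ₄/μ₂² = 30905.7 / 4650.83081 = 6.64520
β₂ ≈ 6.645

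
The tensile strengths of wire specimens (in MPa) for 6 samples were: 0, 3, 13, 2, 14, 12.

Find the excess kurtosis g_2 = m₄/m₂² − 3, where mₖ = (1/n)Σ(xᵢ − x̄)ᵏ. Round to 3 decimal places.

-1.862

x̄ = 7.3333
Σ(xᵢ − x̄)² = 199.3333 ⇒ m₂ = 33.22222
Σ(xᵢ − x̄)⁴ = 7534.4444 ⇒ m₄ = 1255.74074
m₂² = 1103.71605
g_2 = m₄/m₂² − 3 = 1.13774 − 3 ≈ -1.862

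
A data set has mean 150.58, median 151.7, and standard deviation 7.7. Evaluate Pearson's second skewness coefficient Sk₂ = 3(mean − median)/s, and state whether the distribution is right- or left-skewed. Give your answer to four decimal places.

Sk₂ = 3(150.58 − 151.7) / 7.7 = 3 × -1.1200 / 7.7
    = -3.3600 / 7.7 ≈ -0.4364
Sk₂ < 0 ⇒ mean < median ⇒ left-skewed (negative skew).

-0.4364, left-skewed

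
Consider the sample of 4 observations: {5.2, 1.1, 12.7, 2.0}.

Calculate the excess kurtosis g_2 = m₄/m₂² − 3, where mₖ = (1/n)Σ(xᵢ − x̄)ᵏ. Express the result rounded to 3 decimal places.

-0.988

x̄ = 5.2500
Σ(xᵢ − x̄)² = 83.2900 ⇒ m₂ = 20.82250
Σ(xᵢ − x̄)⁴ = 3488.7084 ⇒ m₄ = 872.17711
m₂² = 433.57651
g_2 = m₄/m₂² − 3 = 2.01159 − 3 ≈ -0.988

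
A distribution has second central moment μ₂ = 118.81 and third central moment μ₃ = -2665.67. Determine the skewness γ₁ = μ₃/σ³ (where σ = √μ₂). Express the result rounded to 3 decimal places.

σ = √μ₂ = √118.81 = 10.90000
σ³ = μ₂^(3/2) = 1295.02900
γ₁ = μ₃/σ³ = -2665.67 / 1295.02900 ≈ -2.058

-2.058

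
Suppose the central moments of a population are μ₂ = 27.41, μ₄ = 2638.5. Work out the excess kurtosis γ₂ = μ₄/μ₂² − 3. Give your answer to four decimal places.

μ₂² = 27.41² = 751.30810
μ₄/μ₂² = 2638.5 / 751.30810 = 3.51187
γ₂ = 3.51187 − 3 ≈ 0.5119

0.5119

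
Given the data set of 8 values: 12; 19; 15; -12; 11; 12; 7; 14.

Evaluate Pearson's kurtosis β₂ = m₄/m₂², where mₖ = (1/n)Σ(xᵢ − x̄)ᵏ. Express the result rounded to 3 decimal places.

x̄ = 9.7500
Σ(xᵢ − x̄)² = 623.5000 ⇒ m₂ = 77.93750
Σ(xᵢ − x̄)⁴ = 232305.9063 ⇒ m₄ = 29038.23828
m₂² = 6074.25391
β₂ = m₄/m₂² = 29038.23828 / 6074.25391 ≈ 4.781

4.781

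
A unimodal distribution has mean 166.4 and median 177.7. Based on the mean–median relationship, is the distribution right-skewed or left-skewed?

left-skewed

mean − median = 166.4 − 177.7 = -11.3
mean < median ⇒ the longer tail is on the left ⇒ left-skewed (negatively skewed).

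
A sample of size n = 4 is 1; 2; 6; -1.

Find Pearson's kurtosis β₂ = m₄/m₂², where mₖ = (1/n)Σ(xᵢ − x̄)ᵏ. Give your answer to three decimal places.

x̄ = 2.0000
Σ(xᵢ − x̄)² = 26.0000 ⇒ m₂ = 6.50000
Σ(xᵢ − x̄)⁴ = 338.0000 ⇒ m₄ = 84.50000
m₂² = 42.25000
β₂ = m₄/m₂² = 84.50000 / 42.25000 ≈ 2.000

2.000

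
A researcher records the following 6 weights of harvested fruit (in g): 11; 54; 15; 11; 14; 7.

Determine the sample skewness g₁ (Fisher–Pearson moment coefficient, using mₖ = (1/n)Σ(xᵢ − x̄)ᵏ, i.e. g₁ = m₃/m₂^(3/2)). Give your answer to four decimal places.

1.6853

x̄ = (11 + 54 + 15 + 11 + 14 + 7) / 6 = 18.6667
deviations (xᵢ − x̄): -7.6667, 35.3333, -3.6667, -7.6667, -4.6667, -11.6667
Σ(xᵢ − x̄)² = 1537.3333 ⇒ m₂ = 1537.3333/6 = 256.22222
Σ(xᵢ − x̄)³ = 41471.5556 ⇒ m₃ = 41471.5556/6 = 6911.92593
m₂^(3/2) = 256.22222^(1.5) = 4101.33449
g₁ = m₃ / m₂^(3/2) = 6911.92593 / 4101.33449 ≈ 1.6853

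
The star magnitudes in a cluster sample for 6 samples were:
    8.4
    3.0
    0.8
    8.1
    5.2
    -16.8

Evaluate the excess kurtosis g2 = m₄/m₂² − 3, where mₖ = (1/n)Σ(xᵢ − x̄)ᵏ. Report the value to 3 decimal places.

x̄ = 1.4500
Σ(xᵢ − x̄)² = 442.4750 ⇒ m₂ = 73.74583
Σ(xᵢ − x̄)⁴ = 115423.0943 ⇒ m₄ = 19237.18239
m₂² = 5438.44793
g2 = m₄/m₂² − 3 = 3.53726 − 3 ≈ 0.537

0.537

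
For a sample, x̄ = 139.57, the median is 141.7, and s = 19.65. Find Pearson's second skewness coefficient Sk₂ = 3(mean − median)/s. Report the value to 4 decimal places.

Sk₂ = 3(139.57 − 141.7) / 19.65 = 3 × -2.1300 / 19.65
    = -6.3900 / 19.65 ≈ -0.3252

-0.3252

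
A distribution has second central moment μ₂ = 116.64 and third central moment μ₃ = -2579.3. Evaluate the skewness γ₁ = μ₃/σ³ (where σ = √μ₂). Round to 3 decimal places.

-2.048

σ = √μ₂ = √116.64 = 10.80000
σ³ = μ₂^(3/2) = 1259.71200
γ₁ = μ₃/σ³ = -2579.3 / 1259.71200 ≈ -2.048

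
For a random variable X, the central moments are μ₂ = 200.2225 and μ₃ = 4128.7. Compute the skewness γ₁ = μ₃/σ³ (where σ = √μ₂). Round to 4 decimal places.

1.4573

σ = √μ₂ = √200.2225 = 14.15000
σ³ = μ₂^(3/2) = 2833.14838
γ₁ = μ₃/σ³ = 4128.7 / 2833.14838 ≈ 1.4573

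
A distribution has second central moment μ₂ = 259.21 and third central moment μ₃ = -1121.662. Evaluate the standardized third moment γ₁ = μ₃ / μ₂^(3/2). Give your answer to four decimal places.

-0.2688

σ = √μ₂ = √259.21 = 16.10000
σ³ = μ₂^(3/2) = 4173.28100
γ₁ = μ₃/σ³ = -1121.662 / 4173.28100 ≈ -0.2688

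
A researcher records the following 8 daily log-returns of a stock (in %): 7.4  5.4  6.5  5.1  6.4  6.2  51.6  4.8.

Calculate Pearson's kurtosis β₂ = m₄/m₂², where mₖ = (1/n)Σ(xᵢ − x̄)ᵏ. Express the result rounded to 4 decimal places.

6.1115

x̄ = 11.6750
Σ(xᵢ − x̄)² = 1826.7350 ⇒ m₂ = 228.34188
Σ(xᵢ − x̄)⁴ = 2549231.3025 ⇒ m₄ = 318653.91281
m₂² = 52140.01188
β₂ = m₄/m₂² = 318653.91281 / 52140.01188 ≈ 6.1115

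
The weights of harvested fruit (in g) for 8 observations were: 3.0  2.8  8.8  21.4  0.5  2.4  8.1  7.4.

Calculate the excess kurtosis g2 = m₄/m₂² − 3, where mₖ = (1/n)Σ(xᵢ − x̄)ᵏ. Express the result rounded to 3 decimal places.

1.019

x̄ = 6.8000
Σ(xᵢ − x̄)² = 308.7000 ⇒ m₂ = 38.58750
Σ(xᵢ − x̄)⁴ = 47870.7906 ⇒ m₄ = 5983.84882
m₂² = 1488.99516
g2 = m₄/m₂² − 3 = 4.01872 − 3 ≈ 1.019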